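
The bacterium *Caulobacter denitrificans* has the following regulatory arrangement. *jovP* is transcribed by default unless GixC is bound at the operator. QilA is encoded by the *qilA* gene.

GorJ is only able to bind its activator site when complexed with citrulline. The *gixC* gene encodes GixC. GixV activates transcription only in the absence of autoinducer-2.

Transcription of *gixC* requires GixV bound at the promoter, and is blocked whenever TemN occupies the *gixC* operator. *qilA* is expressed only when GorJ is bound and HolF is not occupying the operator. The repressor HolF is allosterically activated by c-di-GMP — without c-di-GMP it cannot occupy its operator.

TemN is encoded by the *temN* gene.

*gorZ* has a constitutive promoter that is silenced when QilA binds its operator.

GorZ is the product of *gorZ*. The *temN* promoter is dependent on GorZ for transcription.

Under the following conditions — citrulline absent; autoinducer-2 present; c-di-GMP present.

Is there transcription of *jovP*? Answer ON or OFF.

c-di-GMP is present, so HolF is active.
Citrulline is absent, so GorJ is inactive.
With repressor HolF bound, *qilA* is not transcribed.
So QilA is not produced.
With no repressor bound, *gorZ* is transcribed.
So GorZ is produced and active.
No repressor is bound and GorZ is active, so *temN* is transcribed.
So TemN is produced and active.
Autoinducer-2 is present, so GixV is inactive.
With repressor TemN bound, *gixC* is not transcribed.
So GixC is not produced.
With no repressor bound, *jovP* is transcribed.

ON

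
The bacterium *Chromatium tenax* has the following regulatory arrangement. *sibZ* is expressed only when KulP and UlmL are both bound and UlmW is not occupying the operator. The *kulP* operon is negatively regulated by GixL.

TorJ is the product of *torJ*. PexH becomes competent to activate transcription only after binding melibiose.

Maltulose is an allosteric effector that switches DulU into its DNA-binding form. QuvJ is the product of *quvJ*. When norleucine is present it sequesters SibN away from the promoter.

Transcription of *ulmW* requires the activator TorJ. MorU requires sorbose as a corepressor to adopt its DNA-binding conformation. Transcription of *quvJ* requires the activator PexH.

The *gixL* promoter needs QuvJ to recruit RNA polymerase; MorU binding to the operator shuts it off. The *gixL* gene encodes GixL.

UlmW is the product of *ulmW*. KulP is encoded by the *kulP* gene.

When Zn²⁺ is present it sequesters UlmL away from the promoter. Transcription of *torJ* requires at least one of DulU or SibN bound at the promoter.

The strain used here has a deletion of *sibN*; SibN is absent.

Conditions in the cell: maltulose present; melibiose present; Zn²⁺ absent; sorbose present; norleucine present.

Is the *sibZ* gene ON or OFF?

Sorbose is present, so MorU is active.
Melibiose is present, so PexH is active.
No repressor is bound and PexH is active, so *quvJ* is transcribed.
So QuvJ is produced and active.
With repressor MorU bound, *gixL* is not transcribed.
So GixL is not produced.
With no repressor bound, *kulP* is transcribed.
So KulP is produced and active.
Maltulose is present, so DulU is active.
SibN is non-functional in this strain, so it has no effect.
Activator DulU is present, so *torJ* is transcribed.
So TorJ is produced and active.
No repressor is bound and TorJ is active, so *ulmW* is transcribed.
So UlmW is produced and active.
Zn²⁺ is absent, so UlmL is active.
With repressor UlmW bound, *sibZ* is not transcribed.

OFF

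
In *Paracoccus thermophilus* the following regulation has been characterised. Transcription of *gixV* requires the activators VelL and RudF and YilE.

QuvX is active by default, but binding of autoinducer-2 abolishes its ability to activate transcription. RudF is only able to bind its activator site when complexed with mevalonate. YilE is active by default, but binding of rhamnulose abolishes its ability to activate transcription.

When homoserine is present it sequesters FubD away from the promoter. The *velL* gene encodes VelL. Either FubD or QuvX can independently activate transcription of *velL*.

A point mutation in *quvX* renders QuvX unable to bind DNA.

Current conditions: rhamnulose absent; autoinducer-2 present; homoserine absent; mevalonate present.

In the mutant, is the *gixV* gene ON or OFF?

Homoserine is absent, so FubD is active.
QuvX is non-functional in this strain, so it has no effect.
Activator FubD is present, so *velL* is transcribed.
So VelL is produced and active.
Mevalonate is present, so RudF is active.
Rhamnulose is absent, so YilE is active.
No repressor is bound and VelL and RudF and YilE are active, so *gixV* is transcribed.

ON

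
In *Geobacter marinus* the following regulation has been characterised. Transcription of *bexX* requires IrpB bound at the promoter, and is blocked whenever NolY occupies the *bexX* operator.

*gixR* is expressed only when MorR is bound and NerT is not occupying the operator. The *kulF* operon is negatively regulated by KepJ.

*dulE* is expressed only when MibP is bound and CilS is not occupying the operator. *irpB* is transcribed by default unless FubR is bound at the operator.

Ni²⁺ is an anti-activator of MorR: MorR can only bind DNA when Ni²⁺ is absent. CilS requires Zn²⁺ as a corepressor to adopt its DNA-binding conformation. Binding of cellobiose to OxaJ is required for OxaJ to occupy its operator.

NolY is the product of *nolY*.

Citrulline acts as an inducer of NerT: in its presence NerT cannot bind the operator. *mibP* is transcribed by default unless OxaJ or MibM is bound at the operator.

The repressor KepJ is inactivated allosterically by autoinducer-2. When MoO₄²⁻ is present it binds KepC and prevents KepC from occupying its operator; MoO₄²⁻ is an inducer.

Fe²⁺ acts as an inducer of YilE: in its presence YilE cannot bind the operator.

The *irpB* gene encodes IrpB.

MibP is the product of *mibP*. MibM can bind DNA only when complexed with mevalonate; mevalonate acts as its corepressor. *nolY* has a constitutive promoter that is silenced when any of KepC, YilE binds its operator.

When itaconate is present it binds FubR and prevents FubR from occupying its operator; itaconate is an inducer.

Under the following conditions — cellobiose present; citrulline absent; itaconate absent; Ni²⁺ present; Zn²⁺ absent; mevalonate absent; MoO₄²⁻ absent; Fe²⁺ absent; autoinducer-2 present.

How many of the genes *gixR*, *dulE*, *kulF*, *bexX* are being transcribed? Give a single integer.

Citrulline is absent, so NerT is active.
Ni²⁺ is present, so MorR is inactive.
With repressor NerT bound, *gixR* is not transcribed.
→ *gixR* is OFF.
Cellobiose is present, so OxaJ is active.
Mevalonate is absent, so MibM is inactive.
With repressor OxaJ bound, *mibP* is not transcribed.
So MibP is not produced.
Zn²⁺ is absent, so CilS is inactive.
Required activator MibP is absent, so *dulE* is not transcribed.
→ *dulE* is OFF.
Autoinducer-2 is present, so KepJ is inactive.
With no repressor bound, *kulF* is transcribed.
→ *kulF* is ON.
Itaconate is absent, so FubR is active.
With repressor FubR bound, *irpB* is not transcribed.
So IrpB is not produced.
MoO₄²⁻ is absent, so KepC is active.
Fe²⁺ is absent, so YilE is active.
With repressor KepC bound, *nolY* is not transcribed.
So NolY is not produced.
Required activator IrpB is absent, so *bexX* is not transcribed.
→ *bexX* is OFF.
1 of the 4 genes is transcribed.

1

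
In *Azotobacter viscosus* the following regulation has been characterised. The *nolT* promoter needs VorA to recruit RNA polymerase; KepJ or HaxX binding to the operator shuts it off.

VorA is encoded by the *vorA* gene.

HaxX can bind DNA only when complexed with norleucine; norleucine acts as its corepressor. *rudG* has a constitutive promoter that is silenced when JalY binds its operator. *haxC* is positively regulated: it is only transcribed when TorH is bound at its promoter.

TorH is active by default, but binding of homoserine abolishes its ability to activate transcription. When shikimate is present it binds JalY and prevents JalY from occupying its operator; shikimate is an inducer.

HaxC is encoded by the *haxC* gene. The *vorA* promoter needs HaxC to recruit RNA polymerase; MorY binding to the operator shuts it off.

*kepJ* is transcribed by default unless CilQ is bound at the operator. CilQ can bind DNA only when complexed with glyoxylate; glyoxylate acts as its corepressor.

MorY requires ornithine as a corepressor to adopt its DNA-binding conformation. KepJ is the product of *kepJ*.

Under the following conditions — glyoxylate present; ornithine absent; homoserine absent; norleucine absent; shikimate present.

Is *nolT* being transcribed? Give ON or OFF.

ON

Glyoxylate is present, so CilQ is active.
With repressor CilQ bound, *kepJ* is not transcribed.
So KepJ is not produced.
Norleucine is absent, so HaxX is inactive.
Ornithine is absent, so MorY is inactive.
Homoserine is absent, so TorH is active.
No repressor is bound and TorH is active, so *haxC* is transcribed.
So HaxC is produced and active.
No repressor is bound and HaxC is active, so *vorA* is transcribed.
So VorA is produced and active.
No repressor is bound and VorA is active, so *nolT* is transcribed.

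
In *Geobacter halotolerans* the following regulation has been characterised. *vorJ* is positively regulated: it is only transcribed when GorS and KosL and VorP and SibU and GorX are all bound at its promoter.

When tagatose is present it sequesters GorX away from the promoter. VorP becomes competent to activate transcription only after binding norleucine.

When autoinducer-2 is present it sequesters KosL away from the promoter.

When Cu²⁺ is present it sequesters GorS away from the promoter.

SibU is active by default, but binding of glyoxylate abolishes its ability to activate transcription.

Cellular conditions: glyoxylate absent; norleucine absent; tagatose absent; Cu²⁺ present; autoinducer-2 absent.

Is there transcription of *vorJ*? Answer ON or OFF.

OFF

Cu²⁺ is present, so GorS is inactive.
Autoinducer-2 is absent, so KosL is active.
Norleucine is absent, so VorP is inactive.
Glyoxylate is absent, so SibU is active.
Tagatose is absent, so GorX is active.
Required activator GorS is absent, so *vorJ* is not transcribed.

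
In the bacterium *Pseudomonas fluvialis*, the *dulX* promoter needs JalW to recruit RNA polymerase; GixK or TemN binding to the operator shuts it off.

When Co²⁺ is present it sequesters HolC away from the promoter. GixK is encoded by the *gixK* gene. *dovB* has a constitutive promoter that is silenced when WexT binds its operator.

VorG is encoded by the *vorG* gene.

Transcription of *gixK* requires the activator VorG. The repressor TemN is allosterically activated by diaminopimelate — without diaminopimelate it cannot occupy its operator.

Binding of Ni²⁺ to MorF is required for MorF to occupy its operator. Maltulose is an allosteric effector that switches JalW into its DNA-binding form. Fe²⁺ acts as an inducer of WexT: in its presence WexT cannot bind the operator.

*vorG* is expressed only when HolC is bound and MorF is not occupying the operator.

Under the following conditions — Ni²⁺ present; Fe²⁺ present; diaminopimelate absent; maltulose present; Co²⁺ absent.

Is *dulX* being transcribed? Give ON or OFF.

ON

Maltulose is present, so JalW is active.
Ni²⁺ is present, so MorF is active.
Co²⁺ is absent, so HolC is active.
With repressor MorF bound, *vorG* is not transcribed.
So VorG is not produced.
Required activator VorG is absent, so *gixK* is not transcribed.
So GixK is not produced.
Diaminopimelate is absent, so TemN is inactive.
No repressor is bound and JalW is active, so *dulX* is transcribed.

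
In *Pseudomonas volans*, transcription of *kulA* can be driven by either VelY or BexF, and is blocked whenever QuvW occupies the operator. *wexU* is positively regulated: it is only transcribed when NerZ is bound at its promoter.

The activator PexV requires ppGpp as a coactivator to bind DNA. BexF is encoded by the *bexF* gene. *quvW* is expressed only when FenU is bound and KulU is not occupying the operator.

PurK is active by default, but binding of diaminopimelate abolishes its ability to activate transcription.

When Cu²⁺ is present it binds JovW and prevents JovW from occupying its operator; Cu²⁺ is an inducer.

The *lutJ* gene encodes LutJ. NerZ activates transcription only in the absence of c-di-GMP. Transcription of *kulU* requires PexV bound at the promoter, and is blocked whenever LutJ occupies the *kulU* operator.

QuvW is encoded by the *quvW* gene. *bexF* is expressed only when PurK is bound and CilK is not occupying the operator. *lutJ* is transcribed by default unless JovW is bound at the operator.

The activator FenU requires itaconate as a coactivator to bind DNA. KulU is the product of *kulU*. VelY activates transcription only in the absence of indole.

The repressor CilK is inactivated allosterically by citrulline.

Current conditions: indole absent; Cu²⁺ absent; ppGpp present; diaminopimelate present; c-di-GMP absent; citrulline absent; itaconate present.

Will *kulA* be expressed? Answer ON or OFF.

ppGpp is present, so PexV is active.
Cu²⁺ is absent, so JovW is active.
With repressor JovW bound, *lutJ* is not transcribed.
So LutJ is not produced.
No repressor is bound and PexV is active, so *kulU* is transcribed.
So KulU is produced and active.
Itaconate is present, so FenU is active.
With repressor KulU bound, *quvW* is not transcribed.
So QuvW is not produced.
Indole is absent, so VelY is active.
Citrulline is absent, so CilK is active.
Diaminopimelate is present, so PurK is inactive.
With repressor CilK bound, *bexF* is not transcribed.
So BexF is not produced.
Activator VelY is present, so *kulA* is transcribed.

ON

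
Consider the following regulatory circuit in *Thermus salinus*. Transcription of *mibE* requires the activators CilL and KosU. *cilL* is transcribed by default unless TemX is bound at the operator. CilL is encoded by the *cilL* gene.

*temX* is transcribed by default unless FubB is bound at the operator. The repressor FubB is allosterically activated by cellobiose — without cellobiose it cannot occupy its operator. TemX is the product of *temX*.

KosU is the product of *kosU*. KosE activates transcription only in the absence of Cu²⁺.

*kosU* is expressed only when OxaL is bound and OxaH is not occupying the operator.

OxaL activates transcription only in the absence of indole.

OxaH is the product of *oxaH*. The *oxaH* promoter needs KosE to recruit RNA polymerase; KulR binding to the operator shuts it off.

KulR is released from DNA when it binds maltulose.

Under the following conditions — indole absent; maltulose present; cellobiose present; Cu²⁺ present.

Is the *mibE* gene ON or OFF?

ON

Cellobiose is present, so FubB is active.
With repressor FubB bound, *temX* is not transcribed.
So TemX is not produced.
With no repressor bound, *cilL* is transcribed.
So CilL is produced and active.
Indole is absent, so OxaL is active.
Maltulose is present, so KulR is inactive.
Cu²⁺ is present, so KosE is inactive.
Required activator KosE is absent, so *oxaH* is not transcribed.
So OxaH is not produced.
No repressor is bound and OxaL is active, so *kosU* is transcribed.
So KosU is produced and active.
No repressor is bound and CilL and KosU are active, so *mibE* is transcribed.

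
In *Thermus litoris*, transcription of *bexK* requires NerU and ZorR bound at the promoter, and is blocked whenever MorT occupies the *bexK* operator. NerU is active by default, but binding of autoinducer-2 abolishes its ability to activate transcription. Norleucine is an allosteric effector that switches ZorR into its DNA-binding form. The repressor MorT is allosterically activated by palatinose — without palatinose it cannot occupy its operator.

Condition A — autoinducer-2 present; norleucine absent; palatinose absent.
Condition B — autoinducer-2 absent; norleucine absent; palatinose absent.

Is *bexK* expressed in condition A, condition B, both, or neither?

neither

Condition A:
Autoinducer-2 is present, so NerU is inactive.
Norleucine is absent, so ZorR is inactive.
Palatinose is absent, so MorT is inactive.
Required activator NerU is absent, so *bexK* is not transcribed.
→ *bexK* is OFF in A.
Condition B:
Autoinducer-2 is absent, so NerU is active.
Norleucine is absent, so ZorR is inactive.
Palatinose is absent, so MorT is inactive.
Required activator ZorR is absent, so *bexK* is not transcribed.
→ *bexK* is OFF in B.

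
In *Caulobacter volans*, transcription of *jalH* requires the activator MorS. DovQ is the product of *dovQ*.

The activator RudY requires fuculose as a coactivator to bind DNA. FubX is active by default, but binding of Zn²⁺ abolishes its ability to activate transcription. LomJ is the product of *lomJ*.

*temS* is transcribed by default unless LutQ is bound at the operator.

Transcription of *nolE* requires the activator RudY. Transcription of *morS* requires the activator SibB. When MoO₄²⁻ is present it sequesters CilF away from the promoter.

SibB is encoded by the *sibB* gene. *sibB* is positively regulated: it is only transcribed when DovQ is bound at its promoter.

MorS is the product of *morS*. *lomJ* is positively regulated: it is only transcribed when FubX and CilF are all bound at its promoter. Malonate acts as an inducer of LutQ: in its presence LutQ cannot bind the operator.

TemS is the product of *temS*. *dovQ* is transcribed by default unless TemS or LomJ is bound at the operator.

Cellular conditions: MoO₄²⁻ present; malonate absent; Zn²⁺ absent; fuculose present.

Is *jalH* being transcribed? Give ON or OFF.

Malonate is absent, so LutQ is active.
With repressor LutQ bound, *temS* is not transcribed.
So TemS is not produced.
Zn²⁺ is absent, so FubX is active.
MoO₄²⁻ is present, so CilF is inactive.
Required activator CilF is absent, so *lomJ* is not transcribed.
So LomJ is not produced.
With no repressor bound, *dovQ* is transcribed.
So DovQ is produced and active.
No repressor is bound and DovQ is active, so *sibB* is transcribed.
So SibB is produced and active.
No repressor is bound and SibB is active, so *morS* is transcribed.
So MorS is produced and active.
No repressor is bound and MorS is active, so *jalH* is transcribed.

ON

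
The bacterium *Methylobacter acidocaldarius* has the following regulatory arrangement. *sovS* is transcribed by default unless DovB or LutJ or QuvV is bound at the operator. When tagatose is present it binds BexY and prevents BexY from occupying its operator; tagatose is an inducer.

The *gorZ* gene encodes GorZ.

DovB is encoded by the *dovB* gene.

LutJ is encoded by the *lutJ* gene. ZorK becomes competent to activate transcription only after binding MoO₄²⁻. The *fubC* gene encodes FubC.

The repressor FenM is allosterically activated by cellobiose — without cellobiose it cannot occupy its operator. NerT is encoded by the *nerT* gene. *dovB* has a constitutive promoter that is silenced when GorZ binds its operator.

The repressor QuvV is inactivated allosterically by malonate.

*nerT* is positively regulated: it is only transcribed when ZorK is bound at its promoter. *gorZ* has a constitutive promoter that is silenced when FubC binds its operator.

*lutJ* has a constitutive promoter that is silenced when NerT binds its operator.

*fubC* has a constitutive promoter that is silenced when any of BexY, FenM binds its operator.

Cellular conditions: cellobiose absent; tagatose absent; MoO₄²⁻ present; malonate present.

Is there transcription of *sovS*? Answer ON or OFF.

Tagatose is absent, so BexY is active.
Cellobiose is absent, so FenM is inactive.
With repressor BexY bound, *fubC* is not transcribed.
So FubC is not produced.
With no repressor bound, *gorZ* is transcribed.
So GorZ is produced and active.
With repressor GorZ bound, *dovB* is not transcribed.
So DovB is not produced.
MoO₄²⁻ is present, so ZorK is active.
No repressor is bound and ZorK is active, so *nerT* is transcribed.
So NerT is produced and active.
With repressor NerT bound, *lutJ* is not transcribed.
So LutJ is not produced.
Malonate is present, so QuvV is inactive.
With no repressor bound, *sovS* is transcribed.

ON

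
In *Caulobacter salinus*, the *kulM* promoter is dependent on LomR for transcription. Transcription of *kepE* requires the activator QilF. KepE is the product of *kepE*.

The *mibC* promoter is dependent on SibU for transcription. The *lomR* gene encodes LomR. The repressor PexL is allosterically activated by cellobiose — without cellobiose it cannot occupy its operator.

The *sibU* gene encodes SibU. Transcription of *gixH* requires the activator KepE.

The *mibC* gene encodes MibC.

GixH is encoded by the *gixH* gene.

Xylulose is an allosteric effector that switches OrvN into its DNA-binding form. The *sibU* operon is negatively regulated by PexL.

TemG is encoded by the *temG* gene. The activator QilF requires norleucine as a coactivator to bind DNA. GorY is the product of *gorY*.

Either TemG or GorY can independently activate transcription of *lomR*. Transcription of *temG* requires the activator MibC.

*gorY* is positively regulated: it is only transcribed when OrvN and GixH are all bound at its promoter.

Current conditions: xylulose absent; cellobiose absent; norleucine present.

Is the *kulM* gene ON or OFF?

ON

Cellobiose is absent, so PexL is inactive.
With no repressor bound, *sibU* is transcribed.
So SibU is produced and active.
No repressor is bound and SibU is active, so *mibC* is transcribed.
So MibC is produced and active.
No repressor is bound and MibC is active, so *temG* is transcribed.
So TemG is produced and active.
Xylulose is absent, so OrvN is inactive.
Norleucine is present, so QilF is active.
No repressor is bound and QilF is active, so *kepE* is transcribed.
So KepE is produced and active.
No repressor is bound and KepE is active, so *gixH* is transcribed.
So GixH is produced and active.
Required activator OrvN is absent, so *gorY* is not transcribed.
So GorY is not produced.
Activator TemG is present, so *lomR* is transcribed.
So LomR is produced and active.
No repressor is bound and LomR is active, so *kulM* is transcribed.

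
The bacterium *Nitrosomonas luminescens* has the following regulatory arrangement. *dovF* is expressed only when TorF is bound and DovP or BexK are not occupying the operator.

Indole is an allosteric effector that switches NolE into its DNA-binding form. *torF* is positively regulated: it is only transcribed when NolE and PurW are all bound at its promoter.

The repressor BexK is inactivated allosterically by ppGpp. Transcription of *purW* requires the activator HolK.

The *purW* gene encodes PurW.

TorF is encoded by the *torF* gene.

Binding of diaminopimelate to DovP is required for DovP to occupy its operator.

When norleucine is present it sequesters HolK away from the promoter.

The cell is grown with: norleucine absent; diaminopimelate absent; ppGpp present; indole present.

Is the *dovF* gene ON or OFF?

ON

Diaminopimelate is absent, so DovP is inactive.
Indole is present, so NolE is active.
Norleucine is absent, so HolK is active.
No repressor is bound and HolK is active, so *purW* is transcribed.
So PurW is produced and active.
No repressor is bound and NolE and PurW are active, so *torF* is transcribed.
So TorF is produced and active.
ppGpp is present, so BexK is inactive.
No repressor is bound and TorF is active, so *dovF* is transcribed.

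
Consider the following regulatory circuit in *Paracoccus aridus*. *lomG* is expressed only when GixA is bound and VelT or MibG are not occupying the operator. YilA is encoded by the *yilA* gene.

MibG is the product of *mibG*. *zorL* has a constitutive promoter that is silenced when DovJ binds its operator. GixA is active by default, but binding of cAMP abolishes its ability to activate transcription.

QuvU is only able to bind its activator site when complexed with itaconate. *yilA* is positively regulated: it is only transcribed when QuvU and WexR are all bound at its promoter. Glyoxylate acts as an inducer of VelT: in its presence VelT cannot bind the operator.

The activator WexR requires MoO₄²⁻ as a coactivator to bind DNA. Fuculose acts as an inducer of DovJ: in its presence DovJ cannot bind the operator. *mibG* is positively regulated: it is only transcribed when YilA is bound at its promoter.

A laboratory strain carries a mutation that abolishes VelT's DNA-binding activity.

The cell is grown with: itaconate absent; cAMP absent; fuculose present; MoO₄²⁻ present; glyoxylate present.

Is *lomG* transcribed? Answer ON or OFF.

ON

cAMP is absent, so GixA is active.
VelT is non-functional in this strain, so it has no effect.
Itaconate is absent, so QuvU is inactive.
MoO₄²⁻ is present, so WexR is active.
Required activator QuvU is absent, so *yilA* is not transcribed.
So YilA is not produced.
Required activator YilA is absent, so *mibG* is not transcribed.
So MibG is not produced.
No repressor is bound and GixA is active, so *lomG* is transcribed.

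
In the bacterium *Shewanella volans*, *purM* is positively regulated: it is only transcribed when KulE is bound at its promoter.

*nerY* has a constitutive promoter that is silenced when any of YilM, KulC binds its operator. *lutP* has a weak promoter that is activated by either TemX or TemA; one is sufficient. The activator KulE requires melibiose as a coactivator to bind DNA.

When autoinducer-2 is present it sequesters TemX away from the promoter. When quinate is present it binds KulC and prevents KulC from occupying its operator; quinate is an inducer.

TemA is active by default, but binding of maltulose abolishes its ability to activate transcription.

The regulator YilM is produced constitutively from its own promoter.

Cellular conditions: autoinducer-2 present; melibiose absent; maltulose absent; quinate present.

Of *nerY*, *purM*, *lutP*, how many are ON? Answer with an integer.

YilM is produced constitutively and is active.
Quinate is present, so KulC is inactive.
With repressor YilM bound, *nerY* is not transcribed.
→ *nerY* is OFF.
Melibiose is absent, so KulE is inactive.
Required activator KulE is absent, so *purM* is not transcribed.
→ *purM* is OFF.
Autoinducer-2 is present, so TemX is inactive.
Maltulose is absent, so TemA is active.
Activator TemA is present, so *lutP* is transcribed.
→ *lutP* is ON.
1 of the 3 genes is transcribed.

1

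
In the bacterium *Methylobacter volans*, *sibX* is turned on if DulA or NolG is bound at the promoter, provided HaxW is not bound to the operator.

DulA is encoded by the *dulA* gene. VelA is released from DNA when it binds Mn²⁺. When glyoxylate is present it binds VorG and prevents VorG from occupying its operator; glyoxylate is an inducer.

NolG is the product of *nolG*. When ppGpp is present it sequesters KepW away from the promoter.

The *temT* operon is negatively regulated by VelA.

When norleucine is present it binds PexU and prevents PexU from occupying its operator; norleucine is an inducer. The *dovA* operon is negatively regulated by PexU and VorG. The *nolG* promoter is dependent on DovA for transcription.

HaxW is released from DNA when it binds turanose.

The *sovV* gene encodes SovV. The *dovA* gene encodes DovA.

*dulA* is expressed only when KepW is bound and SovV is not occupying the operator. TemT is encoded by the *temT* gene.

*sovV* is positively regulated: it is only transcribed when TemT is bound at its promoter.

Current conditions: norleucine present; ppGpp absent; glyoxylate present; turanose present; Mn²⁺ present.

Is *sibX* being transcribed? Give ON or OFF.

ON

Mn²⁺ is present, so VelA is inactive.
With no repressor bound, *temT* is transcribed.
So TemT is produced and active.
No repressor is bound and TemT is active, so *sovV* is transcribed.
So SovV is produced and active.
ppGpp is absent, so KepW is active.
With repressor SovV bound, *dulA* is not transcribed.
So DulA is not produced.
Turanose is present, so HaxW is inactive.
Norleucine is present, so PexU is inactive.
Glyoxylate is present, so VorG is inactive.
With no repressor bound, *dovA* is transcribed.
So DovA is produced and active.
No repressor is bound and DovA is active, so *nolG* is transcribed.
So NolG is produced and active.
Activator NolG is present, so *sibX* is transcribed.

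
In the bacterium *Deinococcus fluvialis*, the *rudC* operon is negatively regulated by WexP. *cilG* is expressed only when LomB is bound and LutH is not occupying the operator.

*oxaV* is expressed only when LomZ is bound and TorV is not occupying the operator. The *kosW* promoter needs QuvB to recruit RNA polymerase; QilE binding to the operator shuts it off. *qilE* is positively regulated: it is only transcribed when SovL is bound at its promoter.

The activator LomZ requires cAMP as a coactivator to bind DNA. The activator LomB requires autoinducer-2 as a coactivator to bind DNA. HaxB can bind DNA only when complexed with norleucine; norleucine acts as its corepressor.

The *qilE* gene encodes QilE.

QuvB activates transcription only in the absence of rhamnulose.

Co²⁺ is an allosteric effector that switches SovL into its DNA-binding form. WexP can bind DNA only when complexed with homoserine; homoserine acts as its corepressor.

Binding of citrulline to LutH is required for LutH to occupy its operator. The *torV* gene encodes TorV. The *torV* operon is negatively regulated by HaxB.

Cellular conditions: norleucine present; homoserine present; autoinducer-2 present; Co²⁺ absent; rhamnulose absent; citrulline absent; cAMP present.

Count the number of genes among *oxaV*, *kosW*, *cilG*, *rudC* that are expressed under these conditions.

3

cAMP is present, so LomZ is active.
Norleucine is present, so HaxB is active.
With repressor HaxB bound, *torV* is not transcribed.
So TorV is not produced.
No repressor is bound and LomZ is active, so *oxaV* is transcribed.
→ *oxaV* is ON.
Co²⁺ is absent, so SovL is inactive.
Required activator SovL is absent, so *qilE* is not transcribed.
So QilE is not produced.
Rhamnulose is absent, so QuvB is active.
No repressor is bound and QuvB is active, so *kosW* is transcribed.
→ *kosW* is ON.
Autoinducer-2 is present, so LomB is active.
Citrulline is absent, so LutH is inactive.
No repressor is bound and LomB is active, so *cilG* is transcribed.
→ *cilG* is ON.
Homoserine is present, so WexP is active.
With repressor WexP bound, *rudC* is not transcribed.
→ *rudC* is OFF.
3 of the 4 genes are transcribed.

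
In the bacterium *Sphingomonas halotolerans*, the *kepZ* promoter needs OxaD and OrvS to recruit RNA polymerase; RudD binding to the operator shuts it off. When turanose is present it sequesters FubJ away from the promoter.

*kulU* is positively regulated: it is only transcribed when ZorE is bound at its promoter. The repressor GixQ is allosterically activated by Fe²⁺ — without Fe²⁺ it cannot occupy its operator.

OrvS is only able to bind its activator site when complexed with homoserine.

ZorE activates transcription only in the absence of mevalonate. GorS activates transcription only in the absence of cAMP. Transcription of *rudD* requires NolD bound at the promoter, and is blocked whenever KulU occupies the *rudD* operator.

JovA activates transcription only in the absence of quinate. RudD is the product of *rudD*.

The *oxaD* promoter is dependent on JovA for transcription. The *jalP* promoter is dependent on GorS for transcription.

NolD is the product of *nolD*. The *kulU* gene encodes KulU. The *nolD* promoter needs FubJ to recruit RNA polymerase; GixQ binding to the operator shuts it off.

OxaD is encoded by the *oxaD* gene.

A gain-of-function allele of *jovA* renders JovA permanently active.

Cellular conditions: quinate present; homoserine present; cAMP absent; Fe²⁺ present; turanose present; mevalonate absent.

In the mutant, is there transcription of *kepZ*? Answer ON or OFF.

JovA is constitutively active in this strain.
No repressor is bound and JovA is active, so *oxaD* is transcribed.
So OxaD is produced and active.
Mevalonate is absent, so ZorE is active.
No repressor is bound and ZorE is active, so *kulU* is transcribed.
So KulU is produced and active.
Turanose is present, so FubJ is inactive.
Fe²⁺ is present, so GixQ is active.
With repressor GixQ bound, *nolD* is not transcribed.
So NolD is not produced.
With repressor KulU bound, *rudD* is not transcribed.
So RudD is not produced.
Homoserine is present, so OrvS is active.
No repressor is bound and OxaD and OrvS are active, so *kepZ* is transcribed.

ON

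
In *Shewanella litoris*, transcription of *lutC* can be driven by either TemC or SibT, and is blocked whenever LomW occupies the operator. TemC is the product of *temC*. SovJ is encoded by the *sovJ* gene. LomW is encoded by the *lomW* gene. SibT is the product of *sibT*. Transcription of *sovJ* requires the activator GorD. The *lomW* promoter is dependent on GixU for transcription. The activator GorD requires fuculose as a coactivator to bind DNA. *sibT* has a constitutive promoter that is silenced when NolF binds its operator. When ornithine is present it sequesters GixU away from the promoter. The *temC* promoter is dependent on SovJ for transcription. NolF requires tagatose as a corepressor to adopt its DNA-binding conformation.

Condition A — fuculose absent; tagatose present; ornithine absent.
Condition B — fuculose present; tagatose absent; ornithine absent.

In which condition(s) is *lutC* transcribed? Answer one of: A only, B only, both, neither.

neither

Condition A:
Fuculose is absent, so GorD is inactive.
Required activator GorD is absent, so *sovJ* is not transcribed.
So SovJ is not produced.
Required activator SovJ is absent, so *temC* is not transcribed.
So TemC is not produced.
Tagatose is present, so NolF is active.
With repressor NolF bound, *sibT* is not transcribed.
So SibT is not produced.
Ornithine is absent, so GixU is active.
No repressor is bound and GixU is active, so *lomW* is transcribed.
So LomW is produced and active.
With repressor LomW bound, *lutC* is not transcribed.
→ *lutC* is OFF in A.
Condition B:
Fuculose is present, so GorD is active.
No repressor is bound and GorD is active, so *sovJ* is transcribed.
So SovJ is produced and active.
No repressor is bound and SovJ is active, so *temC* is transcribed.
So TemC is produced and active.
Tagatose is absent, so NolF is inactive.
With no repressor bound, *sibT* is transcribed.
So SibT is produced and active.
Ornithine is absent, so GixU is active.
No repressor is bound and GixU is active, so *lomW* is transcribed.
So LomW is produced and active.
With repressor LomW bound, *lutC* is not transcribed.
→ *lutC* is OFF in B.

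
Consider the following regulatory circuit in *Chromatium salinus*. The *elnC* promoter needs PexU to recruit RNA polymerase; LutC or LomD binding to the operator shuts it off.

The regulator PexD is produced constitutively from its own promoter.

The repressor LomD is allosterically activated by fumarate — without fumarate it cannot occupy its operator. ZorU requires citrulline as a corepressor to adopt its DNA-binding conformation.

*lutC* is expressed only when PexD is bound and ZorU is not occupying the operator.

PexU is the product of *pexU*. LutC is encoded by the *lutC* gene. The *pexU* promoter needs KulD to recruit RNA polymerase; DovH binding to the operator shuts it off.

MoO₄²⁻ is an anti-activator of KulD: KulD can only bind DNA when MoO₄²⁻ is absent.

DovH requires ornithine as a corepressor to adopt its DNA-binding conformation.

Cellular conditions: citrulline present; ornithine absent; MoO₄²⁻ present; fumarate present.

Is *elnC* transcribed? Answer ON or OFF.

OFF

Citrulline is present, so ZorU is active.
PexD is produced constitutively and is active.
With repressor ZorU bound, *lutC* is not transcribed.
So LutC is not produced.
Fumarate is present, so LomD is active.
Ornithine is absent, so DovH is inactive.
MoO₄²⁻ is present, so KulD is inactive.
Required activator KulD is absent, so *pexU* is not transcribed.
So PexU is not produced.
With repressor LomD bound, *elnC* is not transcribed.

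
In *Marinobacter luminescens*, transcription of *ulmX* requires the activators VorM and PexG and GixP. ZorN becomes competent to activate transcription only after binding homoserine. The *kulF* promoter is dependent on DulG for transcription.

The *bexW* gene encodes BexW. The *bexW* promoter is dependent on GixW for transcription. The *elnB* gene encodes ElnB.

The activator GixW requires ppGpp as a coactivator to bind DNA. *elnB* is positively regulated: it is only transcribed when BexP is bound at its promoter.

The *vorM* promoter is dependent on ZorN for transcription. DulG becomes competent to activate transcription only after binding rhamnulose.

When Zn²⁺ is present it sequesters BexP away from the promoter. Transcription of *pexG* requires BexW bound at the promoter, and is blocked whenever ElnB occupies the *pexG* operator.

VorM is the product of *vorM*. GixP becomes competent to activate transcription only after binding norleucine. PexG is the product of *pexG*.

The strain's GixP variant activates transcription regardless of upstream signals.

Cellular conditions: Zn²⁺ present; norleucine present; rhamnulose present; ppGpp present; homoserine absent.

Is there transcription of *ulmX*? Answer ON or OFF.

Homoserine is absent, so ZorN is inactive.
Required activator ZorN is absent, so *vorM* is not transcribed.
So VorM is not produced.
Zn²⁺ is present, so BexP is inactive.
Required activator BexP is absent, so *elnB* is not transcribed.
So ElnB is not produced.
ppGpp is present, so GixW is active.
No repressor is bound and GixW is active, so *bexW* is transcribed.
So BexW is produced and active.
No repressor is bound and BexW is active, so *pexG* is transcribed.
So PexG is produced and active.
GixP is constitutively active in this strain.
Required activator VorM is absent, so *ulmX* is not transcribed.

OFF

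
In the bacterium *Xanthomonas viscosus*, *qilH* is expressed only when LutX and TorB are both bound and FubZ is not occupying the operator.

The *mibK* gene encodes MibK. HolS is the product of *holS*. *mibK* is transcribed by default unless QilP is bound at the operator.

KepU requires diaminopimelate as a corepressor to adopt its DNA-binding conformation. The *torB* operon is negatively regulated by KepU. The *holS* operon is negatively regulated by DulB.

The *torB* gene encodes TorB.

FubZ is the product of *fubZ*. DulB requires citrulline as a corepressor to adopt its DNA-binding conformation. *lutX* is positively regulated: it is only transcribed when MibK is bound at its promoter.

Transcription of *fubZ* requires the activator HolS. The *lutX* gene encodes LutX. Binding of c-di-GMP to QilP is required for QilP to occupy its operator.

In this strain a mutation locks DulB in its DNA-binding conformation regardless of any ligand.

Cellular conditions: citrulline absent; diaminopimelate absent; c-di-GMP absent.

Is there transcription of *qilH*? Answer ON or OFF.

ON

c-di-GMP is absent, so QilP is inactive.
With no repressor bound, *mibK* is transcribed.
So MibK is produced and active.
No repressor is bound and MibK is active, so *lutX* is transcribed.
So LutX is produced and active.
DulB is constitutively active in this strain.
With repressor DulB bound, *holS* is not transcribed.
So HolS is not produced.
Required activator HolS is absent, so *fubZ* is not transcribed.
So FubZ is not produced.
Diaminopimelate is absent, so KepU is inactive.
With no repressor bound, *torB* is transcribed.
So TorB is produced and active.
No repressor is bound and LutX and TorB are active, so *qilH* is transcribed.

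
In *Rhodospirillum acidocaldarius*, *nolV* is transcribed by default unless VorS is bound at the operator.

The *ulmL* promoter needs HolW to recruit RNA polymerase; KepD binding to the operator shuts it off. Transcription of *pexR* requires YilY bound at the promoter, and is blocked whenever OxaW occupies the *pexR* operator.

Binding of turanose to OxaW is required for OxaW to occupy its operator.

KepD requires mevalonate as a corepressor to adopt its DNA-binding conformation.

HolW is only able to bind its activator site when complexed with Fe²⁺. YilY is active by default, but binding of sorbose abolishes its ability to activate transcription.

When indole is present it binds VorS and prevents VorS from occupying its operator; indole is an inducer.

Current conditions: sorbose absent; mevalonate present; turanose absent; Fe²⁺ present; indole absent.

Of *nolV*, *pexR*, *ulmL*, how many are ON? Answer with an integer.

Indole is absent, so VorS is active.
With repressor VorS bound, *nolV* is not transcribed.
→ *nolV* is OFF.
Sorbose is absent, so YilY is active.
Turanose is absent, so OxaW is inactive.
No repressor is bound and YilY is active, so *pexR* is transcribed.
→ *pexR* is ON.
Fe²⁺ is present, so HolW is active.
Mevalonate is present, so KepD is active.
With repressor KepD bound, *ulmL* is not transcribed.
→ *ulmL* is OFF.
1 of the 3 genes is transcribed.

1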